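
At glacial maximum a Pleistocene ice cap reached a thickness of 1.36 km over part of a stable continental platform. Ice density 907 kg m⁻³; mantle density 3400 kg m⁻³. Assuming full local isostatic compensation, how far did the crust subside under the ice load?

0.363 km

For local isostatic compensation: the ice load ρ_ice t is balanced by mantle displaced below, ρ_m s.
s = t ρ_ice / ρ_m = 1.36 km × 907/3400 = 0.363 km.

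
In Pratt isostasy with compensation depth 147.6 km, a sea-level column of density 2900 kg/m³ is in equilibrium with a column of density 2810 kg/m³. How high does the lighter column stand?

ρ_ref D = ρ (D + h) → h = D (ρ_ref − ρ)/ρ.
h = 147.6 km × (2900 − 2810)/2810 = 4.73 km.

4.73 km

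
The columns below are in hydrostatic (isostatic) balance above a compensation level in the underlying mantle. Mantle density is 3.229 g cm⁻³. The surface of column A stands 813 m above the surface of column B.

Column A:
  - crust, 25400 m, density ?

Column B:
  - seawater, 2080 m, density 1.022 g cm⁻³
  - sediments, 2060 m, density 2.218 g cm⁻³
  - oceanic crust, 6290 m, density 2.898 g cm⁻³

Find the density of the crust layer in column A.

Take the compensation level at the base of the deeper column (depth z_c below the surface of column A) and equate Σ ρ_i t_i down to z_c; mantle fills any gap and the z_c terms cancel.
Column A: 25400×ρ + (z_c − 25400)×3.229
Column B: 813×0 + 2080×1.022 + 2060×2.218 + 6290×2.898 + (z_c − 813 − 10430)×3.229
The z_c×3.229 term appears on both sides and cancels. Collect the known terms of each column as K = Σ(ρt)_known − 3.229 × (depth of known layers): K_A = 0 − 3.229×25400 = −82016.6; K_B = 24923.26 − 3.229×(813 + 10430) = −11380.387.
Balance: K_A + 25400×ρ = K_B, so ρ = (K_B − K_A)/25400 = 70636.2/25400 = 2.78 g cm⁻³.

2.78 g cm⁻³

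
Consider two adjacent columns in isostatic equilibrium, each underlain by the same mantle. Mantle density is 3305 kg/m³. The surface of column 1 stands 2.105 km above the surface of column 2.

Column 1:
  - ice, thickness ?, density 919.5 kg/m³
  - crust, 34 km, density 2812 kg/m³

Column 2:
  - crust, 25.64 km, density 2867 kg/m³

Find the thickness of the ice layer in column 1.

0.598 km

Take the compensation level at the base of the deeper column (depth z_c below the surface of column 1) and equate Σ ρ_i t_i down to z_c; mantle fills any gap and the z_c terms cancel.
Column 1: x×919.5 + 34×2812 + (z_c − 34 − x)×3305
Column 2: 2.105×0 + 25.64×2867 + (z_c − 2.105 − 25.64)×3305
The z_c×3305 term appears on both sides and cancels. Collect the known terms of each column as K = Σ(ρt)_known − 3305 × (depth of known layers): K_1 = 95608 − 3305×34 = −16762; K_2 = 73509.88 − 3305×(2.105 + 25.64) = −18187.345.
Balance: K_1 − x×(3305 − 919.5) = K_2, so x = (K_1 − K_2)/(3305 − 919.5) = 1425.35/2385.5 = 0.598 km.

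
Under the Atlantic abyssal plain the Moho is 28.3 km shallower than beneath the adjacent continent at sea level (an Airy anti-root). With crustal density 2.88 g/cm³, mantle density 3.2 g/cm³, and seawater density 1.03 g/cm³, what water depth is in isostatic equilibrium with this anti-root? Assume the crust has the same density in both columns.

4.9 km

Replacing a thickness d of crust by seawater at the top must be balanced by replacing crust with mantle at the base: d (ρ_c − ρ_w) = a (ρ_m − ρ_c).
d = a (ρ_m − ρ_c)/(ρ_c − ρ_w) = 28.3 km × 0.32/1.85 = 4.9 km.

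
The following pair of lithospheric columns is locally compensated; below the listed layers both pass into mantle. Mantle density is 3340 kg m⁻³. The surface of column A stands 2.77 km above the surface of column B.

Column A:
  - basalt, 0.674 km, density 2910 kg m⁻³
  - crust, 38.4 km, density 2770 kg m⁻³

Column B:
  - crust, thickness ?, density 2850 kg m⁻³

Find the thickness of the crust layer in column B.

26.4 km

Take the compensation level at the base of the deeper column (depth z_c below the surface of column A) and equate Σ ρ_i t_i down to z_c; mantle fills any gap and the z_c terms cancel.
Column A: 0.674×2910 + 38.4×2770 + (z_c − 39.074)×3340
Column B: 2.77×0 + x×2850 + (z_c − 2.77 − 0 − x)×3340
The z_c×3340 term appears on both sides and cancels. Collect the known terms of each column as K = Σ(ρt)_known − 3340 × (depth of known layers): K_A = 108329.34 − 3340×39.074 = −22177.82; K_B = 0 − 3340×(2.77 + 0) = −9251.8.
Balance: K_A = K_B − x×(3340 − 2850), so x = (K_B − K_A)/(3340 − 2850) = 12926/490 = 26.4 km.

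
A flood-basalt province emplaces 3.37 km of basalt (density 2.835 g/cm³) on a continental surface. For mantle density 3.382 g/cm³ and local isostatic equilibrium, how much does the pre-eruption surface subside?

Subaerial loading: s = t ρ_load / ρ_m.
s = 3.37 km × 2.835/3.382 = 2.82 km.

2.82 km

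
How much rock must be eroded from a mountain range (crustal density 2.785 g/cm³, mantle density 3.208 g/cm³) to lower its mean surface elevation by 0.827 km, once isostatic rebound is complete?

6.27 km

Net drop Δ = e − u = e − e ρ_c/ρ_m = e (ρ_m − ρ_c)/ρ_m.
e = Δ ρ_m/(ρ_m − ρ_c) = 0.827 km × 3.208/0.423 = 6.27 km.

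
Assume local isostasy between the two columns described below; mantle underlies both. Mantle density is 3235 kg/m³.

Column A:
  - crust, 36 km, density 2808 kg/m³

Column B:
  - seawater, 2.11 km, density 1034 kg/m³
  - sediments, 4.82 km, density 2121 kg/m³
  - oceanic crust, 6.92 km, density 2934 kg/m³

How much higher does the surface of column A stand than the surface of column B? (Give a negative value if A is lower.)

For any compensation level in the mantle, the mantle terms cancel and isostasy reduces to e = (Σt_A − Σt_B) − (Σ(ρt)_A − Σ(ρt)_B) / ρ_m.
Σt_A = 36 km; Σt_B = 13.85 km; Σ(ρt)_A = 101088; Σ(ρt)_B = 32708.24 (in km·kg/m³).
e = (36 − 13.85) − (101088 − 32708.24) / 3235 = 1.01 km.

1.01 km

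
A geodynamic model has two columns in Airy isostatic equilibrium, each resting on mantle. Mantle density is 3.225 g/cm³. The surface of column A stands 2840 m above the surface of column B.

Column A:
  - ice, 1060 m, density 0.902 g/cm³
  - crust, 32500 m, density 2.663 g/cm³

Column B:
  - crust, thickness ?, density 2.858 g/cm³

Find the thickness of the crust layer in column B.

31500 m

Take the compensation level at the base of the deeper column (depth z_c below the surface of column A) and equate Σ ρ_i t_i down to z_c; mantle fills any gap and the z_c terms cancel.
Column A: 1060×0.902 + 32500×2.663 + (z_c − 33560)×3.225
Column B: 2840×0 + x×2.858 + (z_c − 2840 − 0 − x)×3.225
The z_c×3.225 term appears on both sides and cancels. Collect the known terms of each column as K = Σ(ρt)_known − 3.225 × (depth of known layers): K_A = 87503.62 − 3.225×33560 = −20727.38; K_B = 0 − 3.225×(2840 + 0) = −9159.
Balance: K_A = K_B − x×(3.225 − 2.858), so x = (K_B − K_A)/(3.225 − 2.858) = 11568.4/0.367 = 31500 m.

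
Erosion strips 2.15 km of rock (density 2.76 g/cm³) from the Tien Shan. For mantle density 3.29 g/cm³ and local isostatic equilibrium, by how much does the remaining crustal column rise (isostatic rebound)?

Unloading: uplift u = e ρ_c/ρ_m = 2.15 km × 2.76/3.29 = 1.8 km.

1.8 km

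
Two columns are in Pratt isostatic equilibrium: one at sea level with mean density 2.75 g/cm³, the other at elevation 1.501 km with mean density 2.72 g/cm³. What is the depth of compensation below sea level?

ρ_ref D = ρ (D + h) → D (ρ_ref − ρ) = ρ h.
D = ρ h/(ρ_ref − ρ) = 2.72 × 1.501 km/(2.75 − 2.72) = 136 km.

136 km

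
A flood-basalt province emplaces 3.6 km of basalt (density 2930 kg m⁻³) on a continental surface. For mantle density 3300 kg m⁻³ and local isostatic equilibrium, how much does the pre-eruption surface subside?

3.2 km

Subaerial loading: s = t ρ_load / ρ_m.
s = 3.6 km × 2930/3300 = 3.2 km.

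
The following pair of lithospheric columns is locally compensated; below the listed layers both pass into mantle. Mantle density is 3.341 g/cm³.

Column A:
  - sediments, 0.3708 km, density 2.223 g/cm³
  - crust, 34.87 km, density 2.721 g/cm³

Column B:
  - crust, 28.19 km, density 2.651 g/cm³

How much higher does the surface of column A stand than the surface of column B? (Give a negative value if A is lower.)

For any compensation level in the mantle, the mantle terms cancel and isostasy reduces to e = (Σt_A − Σt_B) − (Σ(ρt)_A − Σ(ρt)_B) / ρ_m.
Σt_A = 35.2408 km; Σt_B = 28.19 km; Σ(ρt)_A = 95.7055584; Σ(ρt)_B = 74.73169 (in km·g/cm³).
e = (35.2408 − 28.19) − (95.7055584 − 74.73169) / 3.341 = 0.773 km.

0.773 km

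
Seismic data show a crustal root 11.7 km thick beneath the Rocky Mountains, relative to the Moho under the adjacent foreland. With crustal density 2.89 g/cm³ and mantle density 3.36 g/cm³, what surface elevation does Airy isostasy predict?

1.9 km

For local isostatic compensation: ρ_c h = (ρ_m − ρ_c) r.
h = r (ρ_m − ρ_c) / ρ_c = 11.7 km × (3.36 − 2.89) / 2.89 = 1.9 km.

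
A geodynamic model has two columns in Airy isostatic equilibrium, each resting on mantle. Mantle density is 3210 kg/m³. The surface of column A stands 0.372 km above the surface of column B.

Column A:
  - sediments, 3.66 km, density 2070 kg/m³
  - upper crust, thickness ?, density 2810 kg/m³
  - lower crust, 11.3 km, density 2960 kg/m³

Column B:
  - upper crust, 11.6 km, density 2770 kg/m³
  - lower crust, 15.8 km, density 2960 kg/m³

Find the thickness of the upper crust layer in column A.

Take the compensation level at the base of the deeper column (depth z_c below the surface of column A) and equate Σ ρ_i t_i down to z_c; mantle fills any gap and the z_c terms cancel.
Column A: 3.66×2070 + x×2810 + 11.3×2960 + (z_c − 14.96 − x)×3210
Column B: 0.372×0 + 11.6×2770 + 15.8×2960 + (z_c − 0.372 − 27.4)×3210
The z_c×3210 term appears on both sides and cancels. Collect the known terms of each column as K = Σ(ρt)_known − 3210 × (depth of known layers): K_A = 41024.2 − 3210×14.96 = −6997.4; K_B = 78900 − 3210×(0.372 + 27.4) = −10248.12.
Balance: K_A − x×(3210 − 2810) = K_B, so x = (K_A − K_B)/(3210 − 2810) = 3250.72/400 = 8.13 km.

8.13 km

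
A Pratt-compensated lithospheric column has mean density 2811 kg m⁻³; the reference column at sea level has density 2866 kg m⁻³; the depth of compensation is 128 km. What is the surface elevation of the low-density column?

ρ_ref D = ρ (D + h) → h = D (ρ_ref − ρ)/ρ.
h = 128 km × (2866 − 2811)/2811 = 2.5 km.

2.5 km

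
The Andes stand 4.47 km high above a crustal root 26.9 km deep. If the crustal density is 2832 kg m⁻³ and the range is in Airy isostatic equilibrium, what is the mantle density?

3300 kg m⁻³

Airy balance: ρ_c h = (ρ_m − ρ_c) r → ρ_m = ρ_c (1 + h/r).
ρ_m = 2832 × (1 + 4.47 km/26.9 km) = 3300 kg m⁻³.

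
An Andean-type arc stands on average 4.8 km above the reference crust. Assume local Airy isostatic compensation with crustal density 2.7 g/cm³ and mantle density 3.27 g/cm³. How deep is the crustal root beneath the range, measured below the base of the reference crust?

For local isostatic compensation: the weight of the topography is balanced by the buoyancy of the root, ρ_c h = (ρ_m − ρ_c) r.
r = h · ρ_c / (ρ_m − ρ_c) = 4.8 km × 2.7 / (3.27 − 2.7) = 22.7 km.

22.7 km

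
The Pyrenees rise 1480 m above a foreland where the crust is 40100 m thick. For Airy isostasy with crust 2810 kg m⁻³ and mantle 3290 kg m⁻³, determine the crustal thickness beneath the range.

50200 m

Root depth r = h ρ_c / (ρ_m − ρ_c) = 1480 m × 2810 / 480 = 8664 m.
Total thickness = T + h + r = 40100 m + 1480 m + 8664 m = 50200 m.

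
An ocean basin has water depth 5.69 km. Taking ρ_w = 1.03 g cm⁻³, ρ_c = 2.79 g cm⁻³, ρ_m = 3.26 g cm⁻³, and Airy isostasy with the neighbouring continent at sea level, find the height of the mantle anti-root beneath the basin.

21.3 km

Balancing pressure at the compensation depth: replacing crust with seawater at the top is compensated by replacing crust with mantle at the base: d (ρ_c − ρ_w) = a (ρ_m − ρ_c).
a = d (ρ_c − ρ_w)/(ρ_m − ρ_c) = 5.69 km × 1.76/0.47 = 21.3 km.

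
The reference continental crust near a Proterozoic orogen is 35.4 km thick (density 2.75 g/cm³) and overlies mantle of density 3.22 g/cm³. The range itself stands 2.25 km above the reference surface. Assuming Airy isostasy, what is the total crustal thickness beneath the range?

50.8 km

Root depth r = h ρ_c / (ρ_m − ρ_c) = 2.25 km × 2.75 / 0.47 = 13.16 km.
Total thickness = T + h + r = 35.4 km + 2.25 km + 13.16 km = 50.8 km.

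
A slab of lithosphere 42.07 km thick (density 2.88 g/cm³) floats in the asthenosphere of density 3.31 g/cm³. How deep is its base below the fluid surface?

36.6 km

Draft d = t ρ_obj/ρ_fluid = 42.07 km × 2.88/3.31 = 36.6 km.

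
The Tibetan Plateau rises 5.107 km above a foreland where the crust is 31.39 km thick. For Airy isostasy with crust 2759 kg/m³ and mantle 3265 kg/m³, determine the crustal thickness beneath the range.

Root depth r = h ρ_c / (ρ_m − ρ_c) = 5.107 km × 2759 / 506 = 27.85 km.
Total thickness = T + h + r = 31.39 km + 5.107 km + 27.85 km = 64.3 km.

64.3 km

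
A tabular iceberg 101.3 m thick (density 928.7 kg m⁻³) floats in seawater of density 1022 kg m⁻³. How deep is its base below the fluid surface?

Draft d = t ρ_obj/ρ_fluid = 101.3 m × 928.7/1022 = 92.1 m.

92.1 m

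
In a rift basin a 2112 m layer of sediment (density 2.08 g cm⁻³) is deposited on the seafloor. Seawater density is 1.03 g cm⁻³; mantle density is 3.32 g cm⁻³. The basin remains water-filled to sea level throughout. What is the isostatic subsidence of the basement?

Submarine loading: the sediment displaces seawater, and the subsidence is in turn flooded, so s (ρ_m − ρ_w) = t (ρ_sed − ρ_w).
s = 2112 m × (2.08 − 1.03) / (3.32 − 1.03) = 968 m.

968 m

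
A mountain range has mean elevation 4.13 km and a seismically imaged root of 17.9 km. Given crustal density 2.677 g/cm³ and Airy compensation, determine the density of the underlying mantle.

Airy balance: ρ_c h = (ρ_m − ρ_c) r → ρ_m = ρ_c (1 + h/r).
ρ_m = 2.677 × (1 + 4.13 km/17.9 km) = 3.29 g/cm³.

3.29 g/cm³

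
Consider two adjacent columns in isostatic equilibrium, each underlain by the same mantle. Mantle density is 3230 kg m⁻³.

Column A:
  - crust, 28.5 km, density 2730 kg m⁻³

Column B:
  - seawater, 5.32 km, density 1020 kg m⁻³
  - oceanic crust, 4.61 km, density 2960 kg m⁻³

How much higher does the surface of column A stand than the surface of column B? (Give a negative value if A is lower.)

For any compensation level in the mantle, the mantle terms cancel and isostasy reduces to e = (Σt_A − Σt_B) − (Σ(ρt)_A − Σ(ρt)_B) / ρ_m.
Σt_A = 28.5 km; Σt_B = 9.93 km; Σ(ρt)_A = 77805; Σ(ρt)_B = 19072 (in km·kg m⁻³).
e = (28.5 − 9.93) − (77805 − 19072) / 3230 = 0.386 km.

0.386 km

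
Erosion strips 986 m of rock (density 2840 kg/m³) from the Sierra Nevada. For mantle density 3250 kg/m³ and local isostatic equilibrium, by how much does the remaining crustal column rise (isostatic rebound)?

Unloading: uplift u = e ρ_c/ρ_m = 986 m × 2840/3250 = 862 m.

862 m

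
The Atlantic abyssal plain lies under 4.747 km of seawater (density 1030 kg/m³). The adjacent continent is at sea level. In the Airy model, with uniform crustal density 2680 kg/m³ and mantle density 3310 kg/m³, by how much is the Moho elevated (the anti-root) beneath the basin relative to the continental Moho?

12.4 km

In Airy isostatic equilibrium: replacing crust with seawater at the top is compensated by replacing crust with mantle at the base: d (ρ_c − ρ_w) = a (ρ_m − ρ_c).
a = d (ρ_c − ρ_w)/(ρ_m − ρ_c) = 4.747 km × 1650/630 = 12.4 km.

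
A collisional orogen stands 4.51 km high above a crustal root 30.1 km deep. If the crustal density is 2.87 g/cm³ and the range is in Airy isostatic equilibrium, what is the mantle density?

3.3 g/cm³

Airy balance: ρ_c h = (ρ_m − ρ_c) r → ρ_m = ρ_c (1 + h/r).
ρ_m = 2.87 × (1 + 4.51 km/30.1 km) = 3.3 g/cm³.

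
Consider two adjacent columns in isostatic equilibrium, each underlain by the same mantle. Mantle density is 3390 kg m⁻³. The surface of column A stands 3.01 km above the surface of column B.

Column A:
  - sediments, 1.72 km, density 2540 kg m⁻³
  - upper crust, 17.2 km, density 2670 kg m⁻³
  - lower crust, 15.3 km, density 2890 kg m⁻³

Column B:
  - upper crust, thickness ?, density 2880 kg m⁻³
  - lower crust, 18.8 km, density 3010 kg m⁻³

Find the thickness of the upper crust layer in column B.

8.13 km

Take the compensation level at the base of the deeper column (depth z_c below the surface of column A) and equate Σ ρ_i t_i down to z_c; mantle fills any gap and the z_c terms cancel.
Column A: 1.72×2540 + 17.2×2670 + 15.3×2890 + (z_c − 34.22)×3390
Column B: 3.01×0 + x×2880 + 18.8×3010 + (z_c − 3.01 − 18.8 − x)×3390
The z_c×3390 term appears on both sides and cancels. Collect the known terms of each column as K = Σ(ρt)_known − 3390 × (depth of known layers): K_A = 94509.8 − 3390×34.22 = −21496; K_B = 56588 − 3390×(3.01 + 18.8) = −17347.9.
Balance: K_A = K_B − x×(3390 − 2880), so x = (K_B − K_A)/(3390 − 2880) = 4148.1/510 = 8.13 km.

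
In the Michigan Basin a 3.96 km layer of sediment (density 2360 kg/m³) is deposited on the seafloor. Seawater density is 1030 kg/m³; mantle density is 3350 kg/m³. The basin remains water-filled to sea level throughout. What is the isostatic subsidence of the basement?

2.27 km

Submarine loading: the sediment displaces seawater, and the subsidence is in turn flooded, so s (ρ_m − ρ_w) = t (ρ_sed − ρ_w).
s = 3.96 km × (2360 − 1030) / (3350 − 1030) = 2.27 km.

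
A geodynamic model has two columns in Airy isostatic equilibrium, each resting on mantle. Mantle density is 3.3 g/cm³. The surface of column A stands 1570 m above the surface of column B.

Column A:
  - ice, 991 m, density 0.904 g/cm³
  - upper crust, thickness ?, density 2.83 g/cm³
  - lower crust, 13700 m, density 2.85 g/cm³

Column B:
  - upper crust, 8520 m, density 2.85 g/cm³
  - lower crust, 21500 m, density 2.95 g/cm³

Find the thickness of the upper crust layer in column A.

17000 m

Take the compensation level at the base of the deeper column (depth z_c below the surface of column A) and equate Σ ρ_i t_i down to z_c; mantle fills any gap and the z_c terms cancel.
Column A: 991×0.904 + x×2.83 + 13700×2.85 + (z_c − 14691 − x)×3.3
Column B: 1570×0 + 8520×2.85 + 21500×2.95 + (z_c − 1570 − 30020)×3.3
The z_c×3.3 term appears on both sides and cancels. Collect the known terms of each column as K = Σ(ρt)_known − 3.3 × (depth of known layers): K_A = 39940.864 − 3.3×14691 = −8539.436; K_B = 87707 − 3.3×(1570 + 30020) = −16540.
Balance: K_A − x×(3.3 − 2.83) = K_B, so x = (K_A − K_B)/(3.3 − 2.83) = 8000.56/0.47 = 17000 m.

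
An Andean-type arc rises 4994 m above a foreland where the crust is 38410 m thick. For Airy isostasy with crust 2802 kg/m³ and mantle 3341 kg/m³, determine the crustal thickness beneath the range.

69400 m

Root depth r = h ρ_c / (ρ_m − ρ_c) = 4994 m × 2802 / 539 = 25960 m.
Total thickness = T + h + r = 38410 m + 4994 m + 25960 m = 69400 m.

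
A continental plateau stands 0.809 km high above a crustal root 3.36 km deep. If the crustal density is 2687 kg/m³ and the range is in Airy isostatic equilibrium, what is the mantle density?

3330 kg/m³

Airy balance: ρ_c h = (ρ_m − ρ_c) r → ρ_m = ρ_c (1 + h/r).
ρ_m = 2687 × (1 + 0.809 km/3.36 km) = 3330 kg/m³.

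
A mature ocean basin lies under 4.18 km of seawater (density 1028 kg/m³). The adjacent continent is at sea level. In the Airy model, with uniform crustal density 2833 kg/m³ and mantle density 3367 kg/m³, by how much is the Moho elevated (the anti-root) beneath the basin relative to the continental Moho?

In Airy isostatic equilibrium: replacing crust with seawater at the top is compensated by replacing crust with mantle at the base: d (ρ_c − ρ_w) = a (ρ_m − ρ_c).
a = d (ρ_c − ρ_w)/(ρ_m − ρ_c) = 4.18 km × 1805/534 = 14.1 km.

14.1 km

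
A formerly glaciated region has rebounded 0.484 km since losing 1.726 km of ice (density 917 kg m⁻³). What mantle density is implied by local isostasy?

3270 kg m⁻³

ρ_m = ρ_ice t / u = 917 × 1.726 km/0.484 km = 3270 kg m⁻³.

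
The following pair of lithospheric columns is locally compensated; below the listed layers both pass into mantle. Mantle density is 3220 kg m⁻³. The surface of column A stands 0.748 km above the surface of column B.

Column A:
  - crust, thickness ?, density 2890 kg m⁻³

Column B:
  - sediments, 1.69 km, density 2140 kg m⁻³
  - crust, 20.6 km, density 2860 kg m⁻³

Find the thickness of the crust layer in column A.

35.3 km

Take the compensation level at the base of the deeper column (depth z_c below the surface of column A) and equate Σ ρ_i t_i down to z_c; mantle fills any gap and the z_c terms cancel.
Column A: x×2890 + (z_c − 0 − x)×3220
Column B: 0.748×0 + 1.69×2140 + 20.6×2860 + (z_c − 0.748 − 22.29)×3220
The z_c×3220 term appears on both sides and cancels. Collect the known terms of each column as K = Σ(ρt)_known − 3220 × (depth of known layers): K_A = 0 − 3220×0 = 0; K_B = 62532.6 − 3220×(0.748 + 22.29) = −11649.76.
Balance: K_A − x×(3220 − 2890) = K_B, so x = (K_A − K_B)/(3220 − 2890) = 11649.8/330 = 35.3 km.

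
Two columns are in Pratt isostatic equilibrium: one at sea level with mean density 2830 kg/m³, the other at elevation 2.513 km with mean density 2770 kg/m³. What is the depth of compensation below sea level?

116 km

ρ_ref D = ρ (D + h) → D (ρ_ref − ρ) = ρ h.
D = ρ h/(ρ_ref − ρ) = 2770 × 2.513 km/(2830 − 2770) = 116 km.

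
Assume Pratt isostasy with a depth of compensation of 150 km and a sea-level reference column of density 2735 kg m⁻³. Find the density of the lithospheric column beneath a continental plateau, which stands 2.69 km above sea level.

Pratt balance: ρ_ref D = ρ (D + h).
ρ = ρ_ref D/(D + h) = 2735 × 150 km/(150 km + 2.69 km) = 2690 kg m⁻³.

2690 kg m⁻³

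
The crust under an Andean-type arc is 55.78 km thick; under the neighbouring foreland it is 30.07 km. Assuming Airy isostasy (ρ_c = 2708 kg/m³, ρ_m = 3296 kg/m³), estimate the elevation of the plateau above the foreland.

4.59 km

Excess crust Δ = 55.78 km − 30.07 km = 25.71 km, split between elevation h and root r with h + r = Δ.
Airy balance ρ_c h = (ρ_m − ρ_c) r gives r = h ρ_c/(ρ_m − ρ_c), so h (1 + ρ_c/(ρ_m − ρ_c)) = Δ, i.e. h = Δ (ρ_m − ρ_c)/ρ_m.
h = 25.71 km × 588/3296 = 4.59 km.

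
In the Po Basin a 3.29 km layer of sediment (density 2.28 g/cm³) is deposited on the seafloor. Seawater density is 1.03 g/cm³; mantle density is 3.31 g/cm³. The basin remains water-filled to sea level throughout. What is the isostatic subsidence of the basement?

Submarine loading: the sediment displaces seawater, and the subsidence is in turn flooded, so s (ρ_m − ρ_w) = t (ρ_sed − ρ_w).
s = 3.29 km × (2.28 − 1.03) / (3.31 − 1.03) = 1.8 km.

1.8 km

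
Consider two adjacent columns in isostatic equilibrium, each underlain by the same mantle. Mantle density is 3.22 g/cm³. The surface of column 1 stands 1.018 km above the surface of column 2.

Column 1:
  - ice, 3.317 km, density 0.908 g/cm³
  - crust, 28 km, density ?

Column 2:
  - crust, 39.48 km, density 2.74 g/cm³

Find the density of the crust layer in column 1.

2.7 g/cm³

Take the compensation level at the base of the deeper column (depth z_c below the surface of column 1) and equate Σ ρ_i t_i down to z_c; mantle fills any gap and the z_c terms cancel.
Column 1: 3.317×0.908 + 28×ρ + (z_c − 31.317)×3.22
Column 2: 1.018×0 + 39.48×2.74 + (z_c − 1.018 − 39.48)×3.22
The z_c×3.22 term appears on both sides and cancels. Collect the known terms of each column as K = Σ(ρt)_known − 3.22 × (depth of known layers): K_1 = 3.011836 − 3.22×31.317 = −97.828904; K_2 = 108.1752 − 3.22×(1.018 + 39.48) = −22.22836.
Balance: K_1 + 28×ρ = K_2, so ρ = (K_2 − K_1)/28 = 75.6005/28 = 2.7 g/cm³.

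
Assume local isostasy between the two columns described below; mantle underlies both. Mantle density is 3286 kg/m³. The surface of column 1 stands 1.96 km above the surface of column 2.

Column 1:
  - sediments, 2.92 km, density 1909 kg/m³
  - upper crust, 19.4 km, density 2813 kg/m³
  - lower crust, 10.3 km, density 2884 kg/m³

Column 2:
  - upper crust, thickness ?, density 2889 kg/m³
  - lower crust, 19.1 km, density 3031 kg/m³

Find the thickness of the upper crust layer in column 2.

15.2 km

Take the compensation level at the base of the deeper column (depth z_c below the surface of column 1) and equate Σ ρ_i t_i down to z_c; mantle fills any gap and the z_c terms cancel.
Column 1: 2.92×1909 + 19.4×2813 + 10.3×2884 + (z_c − 32.62)×3286
Column 2: 1.96×0 + x×2889 + 19.1×3031 + (z_c − 1.96 − 19.1 − x)×3286
The z_c×3286 term appears on both sides and cancels. Collect the known terms of each column as K = Σ(ρt)_known − 3286 × (depth of known layers): K_1 = 89851.68 − 3286×32.62 = −17337.64; K_2 = 57892.1 − 3286×(1.96 + 19.1) = −11311.06.
Balance: K_1 = K_2 − x×(3286 − 2889), so x = (K_2 − K_1)/(3286 − 2889) = 6026.58/397 = 15.2 km.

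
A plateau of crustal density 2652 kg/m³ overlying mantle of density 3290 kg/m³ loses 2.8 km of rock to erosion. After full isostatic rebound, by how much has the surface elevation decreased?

Rebound u = e ρ_c/ρ_m = 2.8 km × 2652/3290 = 2.257 km.
Net surface drop = e − u = 2.8 km − 2.257 km = e (ρ_m − ρ_c)/ρ_m = 0.543 km.

0.543 km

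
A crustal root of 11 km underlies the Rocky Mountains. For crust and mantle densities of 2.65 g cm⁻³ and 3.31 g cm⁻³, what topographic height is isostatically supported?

2.74 km

By Archimedes' principle applied to the lithosphere: ρ_c h = (ρ_m − ρ_c) r.
h = r (ρ_m − ρ_c) / ρ_c = 11 km × (3.31 − 2.65) / 2.65 = 2.74 km.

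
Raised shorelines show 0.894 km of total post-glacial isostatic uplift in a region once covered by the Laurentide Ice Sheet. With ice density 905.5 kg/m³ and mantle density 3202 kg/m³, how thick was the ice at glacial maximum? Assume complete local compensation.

u = t ρ_ice/ρ_m → t = u ρ_m/ρ_ice = 0.894 km × 3202/905.5 = 3.16 km.

3.16 km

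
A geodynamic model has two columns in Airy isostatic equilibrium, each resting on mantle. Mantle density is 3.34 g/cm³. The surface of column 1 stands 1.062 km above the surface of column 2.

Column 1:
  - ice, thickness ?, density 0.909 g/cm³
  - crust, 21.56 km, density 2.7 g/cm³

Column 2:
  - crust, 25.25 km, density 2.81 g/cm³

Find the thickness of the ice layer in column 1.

1.29 km

Take the compensation level at the base of the deeper column (depth z_c below the surface of column 1) and equate Σ ρ_i t_i down to z_c; mantle fills any gap and the z_c terms cancel.
Column 1: x×0.909 + 21.56×2.7 + (z_c − 21.56 − x)×3.34
Column 2: 1.062×0 + 25.25×2.81 + (z_c − 1.062 − 25.25)×3.34
The z_c×3.34 term appears on both sides and cancels. Collect the known terms of each column as K = Σ(ρt)_known − 3.34 × (depth of known layers): K_1 = 58.212 − 3.34×21.56 = −13.7984; K_2 = 70.9525 − 3.34×(1.062 + 25.25) = −16.92958.
Balance: K_1 − x×(3.34 − 0.909) = K_2, so x = (K_1 − K_2)/(3.34 − 0.909) = 3.13118/2.431 = 1.29 km.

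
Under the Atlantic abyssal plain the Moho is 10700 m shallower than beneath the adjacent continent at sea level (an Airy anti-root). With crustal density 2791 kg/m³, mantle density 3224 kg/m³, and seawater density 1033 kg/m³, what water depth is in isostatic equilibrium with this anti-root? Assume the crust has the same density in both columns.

Replacing a thickness d of crust by seawater at the top must be balanced by replacing crust with mantle at the base: d (ρ_c − ρ_w) = a (ρ_m − ρ_c).
d = a (ρ_m − ρ_c)/(ρ_c − ρ_w) = 10700 m × 433/1758 = 2640 m.

2640 m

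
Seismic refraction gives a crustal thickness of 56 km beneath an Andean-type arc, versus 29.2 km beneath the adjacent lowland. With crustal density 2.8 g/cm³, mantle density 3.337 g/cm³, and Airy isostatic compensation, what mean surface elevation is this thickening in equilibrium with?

Excess crust Δ = 56 km − 29.2 km = 26.8 km, split between elevation h and root r with h + r = Δ.
Airy balance ρ_c h = (ρ_m − ρ_c) r gives r = h ρ_c/(ρ_m − ρ_c), so h (1 + ρ_c/(ρ_m − ρ_c)) = Δ, i.e. h = Δ (ρ_m − ρ_c)/ρ_m.
h = 26.8 km × 0.537/3.337 = 4.31 km.

4.31 km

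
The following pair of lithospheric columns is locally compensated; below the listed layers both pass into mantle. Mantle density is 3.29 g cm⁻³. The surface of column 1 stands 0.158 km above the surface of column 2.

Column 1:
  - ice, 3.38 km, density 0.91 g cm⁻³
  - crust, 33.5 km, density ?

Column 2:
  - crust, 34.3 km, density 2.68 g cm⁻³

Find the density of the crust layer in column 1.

Take the compensation level at the base of the deeper column (depth z_c below the surface of column 1) and equate Σ ρ_i t_i down to z_c; mantle fills any gap and the z_c terms cancel.
Column 1: 3.38×0.91 + 33.5×ρ + (z_c − 36.88)×3.29
Column 2: 0.158×0 + 34.3×2.68 + (z_c − 0.158 − 34.3)×3.29
The z_c×3.29 term appears on both sides and cancels. Collect the known terms of each column as K = Σ(ρt)_known − 3.29 × (depth of known layers): K_1 = 3.0758 − 3.29×36.88 = −118.2594; K_2 = 91.924 − 3.29×(0.158 + 34.3) = −21.44282.
Balance: K_1 + 33.5×ρ = K_2, so ρ = (K_2 − K_1)/33.5 = 96.8166/33.5 = 2.89 g cm⁻³.

2.89 g cm⁻³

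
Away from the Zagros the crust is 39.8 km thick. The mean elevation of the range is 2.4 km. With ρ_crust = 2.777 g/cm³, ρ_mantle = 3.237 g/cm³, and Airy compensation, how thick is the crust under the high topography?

Root depth r = h ρ_c / (ρ_m − ρ_c) = 2.4 km × 2.777 / 0.46 = 14.49 km.
Total thickness = T + h + r = 39.8 km + 2.4 km + 14.49 km = 56.7 km.

56.7 km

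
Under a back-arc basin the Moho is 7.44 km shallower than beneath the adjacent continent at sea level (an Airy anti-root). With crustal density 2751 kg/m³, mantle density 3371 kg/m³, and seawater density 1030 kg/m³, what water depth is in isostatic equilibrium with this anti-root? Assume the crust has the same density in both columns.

2.68 km

Replacing a thickness d of crust by seawater at the top must be balanced by replacing crust with mantle at the base: d (ρ_c − ρ_w) = a (ρ_m − ρ_c).
d = a (ρ_m − ρ_c)/(ρ_c − ρ_w) = 7.44 km × 620/1721 = 2.68 km.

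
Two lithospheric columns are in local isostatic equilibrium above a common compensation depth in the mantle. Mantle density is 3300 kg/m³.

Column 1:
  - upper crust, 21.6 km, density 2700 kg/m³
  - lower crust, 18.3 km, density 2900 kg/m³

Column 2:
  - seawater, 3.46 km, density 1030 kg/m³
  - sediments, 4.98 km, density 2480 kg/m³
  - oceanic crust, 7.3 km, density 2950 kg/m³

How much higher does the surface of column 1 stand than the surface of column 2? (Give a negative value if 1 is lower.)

1.75 km

For any compensation level in the mantle, the mantle terms cancel and isostasy reduces to e = (Σt_1 − Σt_2) − (Σ(ρt)_1 − Σ(ρt)_2) / ρ_m.
Σt_1 = 39.9 km; Σt_2 = 15.74 km; Σ(ρt)_1 = 111390; Σ(ρt)_2 = 37449.2 (in km·kg/m³).
e = (39.9 − 15.74) − (111390 − 37449.2) / 3300 = 1.75 km.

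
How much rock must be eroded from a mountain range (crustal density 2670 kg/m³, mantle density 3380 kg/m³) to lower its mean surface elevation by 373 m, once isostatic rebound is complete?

Net drop Δ = e − u = e − e ρ_c/ρ_m = e (ρ_m − ρ_c)/ρ_m.
e = Δ ρ_m/(ρ_m − ρ_c) = 373 m × 3380/710 = 1780 m.

1780 m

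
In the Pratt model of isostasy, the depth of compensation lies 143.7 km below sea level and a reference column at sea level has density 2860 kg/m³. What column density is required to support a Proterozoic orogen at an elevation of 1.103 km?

2840 kg/m³

Pratt balance: ρ_ref D = ρ (D + h).
ρ = ρ_ref D/(D + h) = 2860 × 143.7 km/(143.7 km + 1.103 km) = 2840 kg/m³.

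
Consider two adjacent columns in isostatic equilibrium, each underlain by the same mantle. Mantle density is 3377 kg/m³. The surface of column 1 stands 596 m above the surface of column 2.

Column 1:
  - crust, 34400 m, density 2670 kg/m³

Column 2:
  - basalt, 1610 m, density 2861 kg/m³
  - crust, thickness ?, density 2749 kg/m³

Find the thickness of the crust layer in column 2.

34200 m

Take the compensation level at the base of the deeper column (depth z_c below the surface of column 1) and equate Σ ρ_i t_i down to z_c; mantle fills any gap and the z_c terms cancel.
Column 1: 34400×2670 + (z_c − 34400)×3377
Column 2: 596×0 + 1610×2861 + x×2749 + (z_c − 596 − 1610 − x)×3377
The z_c×3377 term appears on both sides and cancels. Collect the known terms of each column as K = Σ(ρt)_known − 3377 × (depth of known layers): K_1 = 91848000 − 3377×34400 = −24320800; K_2 = 4606210 − 3377×(596 + 1610) = −2843452.
Balance: K_1 = K_2 − x×(3377 − 2749), so x = (K_2 − K_1)/(3377 − 2749) = 21477300/628 = 34200 m.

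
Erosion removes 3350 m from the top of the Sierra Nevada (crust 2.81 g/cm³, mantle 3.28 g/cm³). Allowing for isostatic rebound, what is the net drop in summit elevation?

480 m

Rebound u = e ρ_c/ρ_m = 3350 m × 2.81/3.28 = 2870 m.
Net surface drop = e − u = 3350 m − 2870 m = e (ρ_m − ρ_c)/ρ_m = 480 m.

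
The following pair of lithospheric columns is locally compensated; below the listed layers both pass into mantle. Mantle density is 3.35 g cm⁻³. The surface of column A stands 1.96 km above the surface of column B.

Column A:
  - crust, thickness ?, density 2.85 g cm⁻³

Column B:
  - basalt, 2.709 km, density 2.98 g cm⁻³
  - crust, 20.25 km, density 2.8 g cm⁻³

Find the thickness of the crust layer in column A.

Take the compensation level at the base of the deeper column (depth z_c below the surface of column A) and equate Σ ρ_i t_i down to z_c; mantle fills any gap and the z_c terms cancel.
Column A: x×2.85 + (z_c − 0 − x)×3.35
Column B: 1.96×0 + 2.709×2.98 + 20.25×2.8 + (z_c − 1.96 − 22.959)×3.35
The z_c×3.35 term appears on both sides and cancels. Collect the known terms of each column as K = Σ(ρt)_known − 3.35 × (depth of known layers): K_A = 0 − 3.35×0 = 0; K_B = 64.77282 − 3.35×(1.96 + 22.959) = −18.70583.
Balance: K_A − x×(3.35 − 2.85) = K_B, so x = (K_A − K_B)/(3.35 − 2.85) = 18.7058/0.5 = 37.4 km.

37.4 km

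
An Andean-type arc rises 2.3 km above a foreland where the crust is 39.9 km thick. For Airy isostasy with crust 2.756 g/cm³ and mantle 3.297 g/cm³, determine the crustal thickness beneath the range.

53.9 km

Root depth r = h ρ_c / (ρ_m − ρ_c) = 2.3 km × 2.756 / 0.541 = 11.72 km.
Total thickness = T + h + r = 39.9 km + 2.3 km + 11.72 km = 53.9 km.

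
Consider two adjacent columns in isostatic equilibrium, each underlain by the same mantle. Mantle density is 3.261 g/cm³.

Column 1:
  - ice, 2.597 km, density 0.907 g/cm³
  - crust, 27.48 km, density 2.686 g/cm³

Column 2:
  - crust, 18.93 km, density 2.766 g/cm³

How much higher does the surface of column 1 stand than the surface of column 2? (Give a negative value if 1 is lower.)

3.85 km

For any compensation level in the mantle, the mantle terms cancel and isostasy reduces to e = (Σt_1 − Σt_2) − (Σ(ρt)_1 − Σ(ρt)_2) / ρ_m.
Σt_1 = 30.077 km; Σt_2 = 18.93 km; Σ(ρt)_1 = 76.166759; Σ(ρt)_2 = 52.36038 (in km·g/cm³).
e = (30.077 − 18.93) − (76.166759 − 52.36038) / 3.261 = 3.85 km.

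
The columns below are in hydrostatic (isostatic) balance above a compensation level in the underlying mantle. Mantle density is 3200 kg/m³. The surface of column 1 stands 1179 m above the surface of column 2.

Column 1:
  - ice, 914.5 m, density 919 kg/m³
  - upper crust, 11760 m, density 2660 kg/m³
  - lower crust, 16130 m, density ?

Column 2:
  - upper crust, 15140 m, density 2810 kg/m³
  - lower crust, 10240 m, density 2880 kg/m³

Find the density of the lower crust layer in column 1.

2920 kg/m³

Take the compensation level at the base of the deeper column (depth z_c below the surface of column 1) and equate Σ ρ_i t_i down to z_c; mantle fills any gap and the z_c terms cancel.
Column 1: 914.5×919 + 11760×2660 + 16130×ρ + (z_c − 28804.5)×3200
Column 2: 1179×0 + 15140×2810 + 10240×2880 + (z_c − 1179 − 25380)×3200
The z_c×3200 term appears on both sides and cancels. Collect the known terms of each column as K = Σ(ρt)_known − 3200 × (depth of known layers): K_1 = 32122025.5 − 3200×28804.5 = −60052374.5; K_2 = 72034600 − 3200×(1179 + 25380) = −12954200.
Balance: K_1 + 16130×ρ = K_2, so ρ = (K_2 − K_1)/16130 = 47098200/16130 = 2920 kg/m³.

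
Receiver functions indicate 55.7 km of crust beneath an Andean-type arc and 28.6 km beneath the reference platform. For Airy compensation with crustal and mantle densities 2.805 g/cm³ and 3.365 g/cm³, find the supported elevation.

4.51 km

Excess crust Δ = 55.7 km − 28.6 km = 27.1 km, split between elevation h and root r with h + r = Δ.
Airy balance ρ_c h = (ρ_m − ρ_c) r gives r = h ρ_c/(ρ_m − ρ_c), so h (1 + ρ_c/(ρ_m − ρ_c)) = Δ, i.e. h = Δ (ρ_m − ρ_c)/ρ_m.
h = 27.1 km × 0.56/3.365 = 4.51 km.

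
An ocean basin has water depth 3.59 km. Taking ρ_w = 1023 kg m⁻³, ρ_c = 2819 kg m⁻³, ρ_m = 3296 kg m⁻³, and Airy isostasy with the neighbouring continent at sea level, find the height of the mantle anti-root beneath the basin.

13.5 km

Isostatic balance requires: replacing crust with seawater at the top is compensated by replacing crust with mantle at the base: d (ρ_c − ρ_w) = a (ρ_m − ρ_c).
a = d (ρ_c − ρ_w)/(ρ_m − ρ_c) = 3.59 km × 1796/477 = 13.5 km.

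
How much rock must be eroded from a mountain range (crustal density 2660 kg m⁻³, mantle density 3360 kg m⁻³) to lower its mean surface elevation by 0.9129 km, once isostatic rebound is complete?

4.38 km

Net drop Δ = e − u = e − e ρ_c/ρ_m = e (ρ_m − ρ_c)/ρ_m.
e = Δ ρ_m/(ρ_m − ρ_c) = 0.9129 km × 3360/700 = 4.38 km.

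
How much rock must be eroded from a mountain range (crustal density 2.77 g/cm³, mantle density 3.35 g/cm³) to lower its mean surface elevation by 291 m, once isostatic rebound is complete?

1680 m

Net drop Δ = e − u = e − e ρ_c/ρ_m = e (ρ_m − ρ_c)/ρ_m.
e = Δ ρ_m/(ρ_m − ρ_c) = 291 m × 3.35/0.58 = 1680 m.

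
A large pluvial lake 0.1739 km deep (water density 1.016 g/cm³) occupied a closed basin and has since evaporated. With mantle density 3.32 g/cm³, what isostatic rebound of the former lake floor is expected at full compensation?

0.0532 km

u = d ρ_w/ρ_m = 0.1739 km × 1.016/3.32 = 0.0532 km.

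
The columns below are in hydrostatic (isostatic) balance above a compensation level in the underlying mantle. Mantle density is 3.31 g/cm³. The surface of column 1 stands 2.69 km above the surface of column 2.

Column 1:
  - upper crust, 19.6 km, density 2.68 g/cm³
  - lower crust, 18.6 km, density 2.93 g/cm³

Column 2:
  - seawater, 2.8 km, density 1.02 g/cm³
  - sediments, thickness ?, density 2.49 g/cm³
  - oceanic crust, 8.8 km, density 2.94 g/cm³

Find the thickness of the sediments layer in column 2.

Take the compensation level at the base of the deeper column (depth z_c below the surface of column 1) and equate Σ ρ_i t_i down to z_c; mantle fills any gap and the z_c terms cancel.
Column 1: 19.6×2.68 + 18.6×2.93 + (z_c − 38.2)×3.31
Column 2: 2.69×0 + 2.8×1.02 + x×2.49 + 8.8×2.94 + (z_c − 2.69 − 11.6 − x)×3.31
The z_c×3.31 term appears on both sides and cancels. Collect the known terms of each column as K = Σ(ρt)_known − 3.31 × (depth of known layers): K_1 = 107.026 − 3.31×38.2 = −19.416; K_2 = 28.728 − 3.31×(2.69 + 11.6) = −18.5719.
Balance: K_1 = K_2 − x×(3.31 − 2.49), so x = (K_2 − K_1)/(3.31 − 2.49) = 0.8441/0.82 = 1.03 km.

1.03 km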